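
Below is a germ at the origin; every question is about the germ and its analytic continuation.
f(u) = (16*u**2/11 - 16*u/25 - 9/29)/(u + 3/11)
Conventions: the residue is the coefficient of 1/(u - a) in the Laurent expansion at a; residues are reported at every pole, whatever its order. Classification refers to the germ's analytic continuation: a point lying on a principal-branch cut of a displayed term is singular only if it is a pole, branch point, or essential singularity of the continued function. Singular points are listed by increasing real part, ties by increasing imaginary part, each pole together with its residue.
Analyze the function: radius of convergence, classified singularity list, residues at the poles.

Denominator factor (u + 3/11): pole of order 1 at -3/11, modulus 3/11.
The radius of convergence is the smallest modulus among the singular points: 3/11.
At the order-1 pole -3/11 set g(u) = (u - (-3/11))*f(u) = 16*u**2/11 - 16*u/25 - 9/29.
Simple pole: residue = g(a) at a = -3/11, which is -26643/964975.

Radius of convergence at 0: 3/11.
At -3/11: a pole of order 1; residue -26643/964975.


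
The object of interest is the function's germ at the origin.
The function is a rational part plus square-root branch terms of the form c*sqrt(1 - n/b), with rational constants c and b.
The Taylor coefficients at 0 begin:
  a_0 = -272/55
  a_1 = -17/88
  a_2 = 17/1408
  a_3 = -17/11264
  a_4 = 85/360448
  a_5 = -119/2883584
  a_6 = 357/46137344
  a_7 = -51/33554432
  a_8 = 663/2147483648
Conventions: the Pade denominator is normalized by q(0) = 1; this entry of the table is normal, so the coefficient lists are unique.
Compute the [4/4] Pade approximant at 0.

The Pade approximant has numerator coefficients [-272/55, -1037/440, -255/704, -221/11264, -119/450560]; denominator coefficients [1, 7/16, 15/256, 5/2048, 1/65536].

Taylor coefficients needed (read off): a_0 = -272/55, a_1 = -17/88, a_2 = 17/1408, a_3 = -17/11264, a_4 = 85/360448, a_5 = -119/2883584, a_6 = 357/46137344, a_7 = -51/33554432, a_8 = 663/2147483648.
Write the denominator as Q(n) = 1 + q1*n + q2*n^2 + q3*n^3 + q4*n^4. Requiring Q*f - P = O(n^9) with deg P <= 4 kills the coefficients of n^5..n^8 in Q*f:
  n^5: a_5 + q1*a_4 + q2*a_3 + q3*a_2 + q4*a_1 = 0, i.e. -119/2883584 + (85/360448)*q1 + (-17/11264)*q2 + (17/1408)*q3 + (-17/88)*q4 = 0.
  n^6: a_6 + q1*a_5 + q2*a_4 + q3*a_3 + q4*a_2 = 0, i.e. 357/46137344 + (-119/2883584)*q1 + (85/360448)*q2 + (-17/11264)*q3 + (17/1408)*q4 = 0.
  n^7: a_7 + q1*a_6 + q2*a_5 + q3*a_4 + q4*a_3 = 0, i.e. -51/33554432 + (357/46137344)*q1 + (-119/2883584)*q2 + (85/360448)*q3 + (-17/11264)*q4 = 0.
  n^8: a_8 + q1*a_7 + q2*a_6 + q3*a_5 + q4*a_4 = 0, i.e. 663/2147483648 + (-51/33554432)*q1 + (357/46137344)*q2 + (-119/2883584)*q3 + (85/360448)*q4 = 0.
Solving this linear system: q1 = 7/16, q2 = 15/256, q3 = 5/2048, q4 = 1/65536.
The numerator is Q*f truncated at degree 4: P0 = a_0 = -272/55; P1 = a_1 + q1*a_0 = -1037/440; P2 = a_2 + q1*a_1 + q2*a_0 = -255/704; P3 = a_3 + q1*a_2 + q2*a_1 + q3*a_0 = -221/11264; P4 = a_4 + q1*a_3 + q2*a_2 + q3*a_1 + q4*a_0 = -119/450560.


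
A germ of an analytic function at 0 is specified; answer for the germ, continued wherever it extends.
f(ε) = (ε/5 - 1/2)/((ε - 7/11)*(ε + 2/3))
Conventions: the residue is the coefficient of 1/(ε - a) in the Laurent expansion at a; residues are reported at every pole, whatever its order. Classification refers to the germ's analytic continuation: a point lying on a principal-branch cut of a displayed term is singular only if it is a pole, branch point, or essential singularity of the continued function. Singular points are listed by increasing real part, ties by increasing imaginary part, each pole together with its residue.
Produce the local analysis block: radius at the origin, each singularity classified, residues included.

Denominator factor (ε - 7/11): pole of order 1 at 7/11, modulus 7/11.
Denominator factor (ε + 2/3): pole of order 1 at -2/3, modulus 2/3.
The radius of convergence is the smallest modulus among the singular points: 7/11.
At the order-1 pole -2/3 set g(ε) = (ε - (-2/3))*f(ε) = (ε/5 - 1/2)/(ε - 7/11).
Simple pole: residue = g(a) at a = -2/3, which is 209/430.
At the order-1 pole 7/11 set g(ε) = (ε - (7/11))*f(ε) = (ε/5 - 1/2)/(ε + 2/3).
Simple pole: residue = g(a) at a = 7/11, which is -123/430.
List the singular points by increasing real part (a conjugate pair: the negative imaginary part first).

Radius of convergence at 0: 7/11.
At -2/3: a pole of order 1; residue 209/430.
At 7/11: a pole of order 1; residue -123/430.


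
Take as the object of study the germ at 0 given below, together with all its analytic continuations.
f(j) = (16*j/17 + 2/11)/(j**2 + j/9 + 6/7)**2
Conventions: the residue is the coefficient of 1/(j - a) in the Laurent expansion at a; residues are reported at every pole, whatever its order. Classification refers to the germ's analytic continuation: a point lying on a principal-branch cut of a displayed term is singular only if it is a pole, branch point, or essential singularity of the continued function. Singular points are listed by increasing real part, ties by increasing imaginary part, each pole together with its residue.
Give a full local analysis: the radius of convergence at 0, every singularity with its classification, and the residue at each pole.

Denominator factor (j**2 + j/9 + 6/7)^2: discriminant -1937/567, complex-conjugate roots (-1/18) + ((1/126)*sqrt(13559))*i and (-1/18) - ((1/126)*sqrt(13559))*i; poles of order 2, moduli (1/7)*sqrt(42) and (1/7)*sqrt(42).
The radius of convergence is the smallest modulus among the singular points: (1/7)*sqrt(42).
The factor j**2 + j/9 + 6/7 splits as (j - a)(j - a') with a = (-1/18) - ((1/126)*sqrt(13559))*i, a' = (-1/18) + ((1/126)*sqrt(13559))*i. At the order-2 pole a set g(j) = (j - a)^2*f(j) = [16*j/17 + 2/11] / (j - a')^2.
Order-2 pole: residue = g'(a); g'((-1/18) - ((1/126)*sqrt(13559))*i) = ((247212/701618203)*sqrt(13559))*i, so the residue is ((247212/701618203)*sqrt(13559))*i.
The factor j**2 + j/9 + 6/7 splits as (j - a)(j - a') with a = (-1/18) + ((1/126)*sqrt(13559))*i, a' = (-1/18) - ((1/126)*sqrt(13559))*i. At the order-2 pole a set g(j) = (j - a)^2*f(j) = [16*j/17 + 2/11] / (j - a')^2.
Order-2 pole: residue = g'(a); g'((-1/18) + ((1/126)*sqrt(13559))*i) = -((247212/701618203)*sqrt(13559))*i, so the residue is -((247212/701618203)*sqrt(13559))*i.
List the singular points by increasing real part (a conjugate pair: the negative imaginary part first).

Radius of convergence at 0: (1/7)*sqrt(42).
At (-1/18) - ((1/126)*sqrt(13559))*i: a pole of order 2; residue ((247212/701618203)*sqrt(13559))*i.
At (-1/18) + ((1/126)*sqrt(13559))*i: a pole of order 2; residue -((247212/701618203)*sqrt(13559))*i.


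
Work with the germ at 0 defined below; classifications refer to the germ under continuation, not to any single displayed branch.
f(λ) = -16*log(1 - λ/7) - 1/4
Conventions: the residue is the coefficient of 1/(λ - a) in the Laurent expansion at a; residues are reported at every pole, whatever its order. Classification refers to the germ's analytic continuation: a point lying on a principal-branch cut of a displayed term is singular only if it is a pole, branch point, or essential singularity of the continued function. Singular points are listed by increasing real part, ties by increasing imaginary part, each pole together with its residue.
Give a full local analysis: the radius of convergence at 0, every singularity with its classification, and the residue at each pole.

Radius of convergence at 0: 7.
At 7: a logarithmic branch point.

Branch term (-16)*log(1 - λ/(7)): its argument vanishes at λ = 7, a logarithmic branch point, modulus 7.
The radius of convergence is the smallest modulus among the singular points: 7.


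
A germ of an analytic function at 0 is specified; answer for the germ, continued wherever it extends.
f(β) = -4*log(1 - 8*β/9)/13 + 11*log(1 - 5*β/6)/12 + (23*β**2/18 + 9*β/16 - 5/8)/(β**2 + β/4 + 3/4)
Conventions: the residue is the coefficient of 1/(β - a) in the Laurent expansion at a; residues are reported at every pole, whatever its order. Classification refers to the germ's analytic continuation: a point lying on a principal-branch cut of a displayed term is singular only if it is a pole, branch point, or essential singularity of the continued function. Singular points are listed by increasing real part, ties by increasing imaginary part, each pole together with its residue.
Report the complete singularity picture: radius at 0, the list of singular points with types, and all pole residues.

Radius of convergence at 0: (1/2)*sqrt(3).
At (-1/8) - ((1/8)*sqrt(47))*i: a pole of order 1; residue (35/288) - ((1859/13536)*sqrt(47))*i.
At (-1/8) + ((1/8)*sqrt(47))*i: a pole of order 1; residue (35/288) + ((1859/13536)*sqrt(47))*i.
At 9/8: a logarithmic branch point.
At 6/5: a logarithmic branch point.


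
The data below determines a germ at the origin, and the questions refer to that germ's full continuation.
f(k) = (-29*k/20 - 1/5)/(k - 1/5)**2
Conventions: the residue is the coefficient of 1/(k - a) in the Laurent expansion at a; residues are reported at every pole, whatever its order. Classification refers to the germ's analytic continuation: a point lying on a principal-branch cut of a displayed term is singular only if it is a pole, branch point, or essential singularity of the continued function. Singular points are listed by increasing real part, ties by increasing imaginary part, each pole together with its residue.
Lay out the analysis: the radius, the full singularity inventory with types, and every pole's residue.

Denominator factor (k - 1/5)^2: pole of order 2 at 1/5, modulus 1/5.
The radius of convergence is the smallest modulus among the singular points: 1/5.
At the order-2 pole 1/5 set g(k) = (k - (1/5))^2*f(k) = -29*k/20 - 1/5.
Order-2 pole: residue = g'(a); g'(1/5) = -29/20, so the residue is -29/20.

Radius of convergence at 0: 1/5.
At 1/5: a pole of order 2; residue -29/20.


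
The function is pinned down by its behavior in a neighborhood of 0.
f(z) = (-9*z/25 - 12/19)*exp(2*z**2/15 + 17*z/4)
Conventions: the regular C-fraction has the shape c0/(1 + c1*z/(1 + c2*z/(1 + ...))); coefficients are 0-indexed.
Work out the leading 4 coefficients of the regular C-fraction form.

The regular C-fraction coefficients are [-12/19, -241/50, 698719/289200, -6434208745/8082781392].

Taylor coefficients (expand at 0): a_0 = -12/19, a_1 = -1446/475, a_2 = -27809/3800, a_3 = -223017/19000.
c0 = a_0 = -12/19. Peel one level at a time: if S = 1 + c*z/S' with S'(0) = 1, then c is the z-coefficient of S and S' = c*z/(S - 1).
S_1 = c0/f = 1 + (-241/50)*z + (698719/60000)*z^2 + ...; c1 = -241/50.
S_2 = c1*z/(S_1 - 1) = 1 + (698719/289200)*z + (1286841749/669093120)*z^2 + ...; c2 = 698719/289200.
S_3 = c2*z/(S_2 - 1) = 1 + (-6434208745/8082781392)*z + ...; c3 = -6434208745/8082781392.


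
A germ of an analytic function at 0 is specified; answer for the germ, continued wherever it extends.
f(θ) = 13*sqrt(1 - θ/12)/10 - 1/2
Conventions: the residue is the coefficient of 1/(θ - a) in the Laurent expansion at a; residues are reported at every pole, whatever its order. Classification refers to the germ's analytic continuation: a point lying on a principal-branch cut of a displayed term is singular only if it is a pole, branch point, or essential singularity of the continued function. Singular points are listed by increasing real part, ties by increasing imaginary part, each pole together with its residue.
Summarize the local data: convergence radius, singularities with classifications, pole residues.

Branch term (13/10)*sqrt(1 - θ/(12)): its argument vanishes at θ = 12, a square-root branch point, modulus 12.
The radius of convergence is the smallest modulus among the singular points: 12.

Radius of convergence at 0: 12.
At 12: an algebraic (square-root) branch point.


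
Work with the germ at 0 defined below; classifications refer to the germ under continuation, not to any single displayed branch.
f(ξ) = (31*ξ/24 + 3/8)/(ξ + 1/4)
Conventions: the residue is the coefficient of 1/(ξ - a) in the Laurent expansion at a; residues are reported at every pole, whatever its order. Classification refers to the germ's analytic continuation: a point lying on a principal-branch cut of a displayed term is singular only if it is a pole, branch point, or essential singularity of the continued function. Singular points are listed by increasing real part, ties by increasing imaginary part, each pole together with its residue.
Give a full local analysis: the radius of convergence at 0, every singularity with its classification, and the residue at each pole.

Radius of convergence at 0: 1/4.
At -1/4: a pole of order 1; residue 5/96.

Denominator factor (ξ + 1/4): pole of order 1 at -1/4, modulus 1/4.
The radius of convergence is the smallest modulus among the singular points: 1/4.
At the order-1 pole -1/4 set g(ξ) = (ξ - (-1/4))*f(ξ) = 31*ξ/24 + 3/8.
Simple pole: residue = g(a) at a = -1/4, which is 5/96.


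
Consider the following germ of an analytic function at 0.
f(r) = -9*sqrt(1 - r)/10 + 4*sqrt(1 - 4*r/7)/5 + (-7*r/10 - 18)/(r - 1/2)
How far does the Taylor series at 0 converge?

The radius of convergence is 1/2.

Denominator factor (r - 1/2): pole of order 1 at 1/2, modulus 1/2.
Branch term (-9/10)*sqrt(1 - r/(1)): its argument vanishes at r = 1, a square-root branch point, modulus 1.
Branch term (4/5)*sqrt(1 - r/(7/4)): its argument vanishes at r = 7/4, a square-root branch point, modulus 7/4.
The radius of convergence is the smallest modulus among the singular points: 1/2.


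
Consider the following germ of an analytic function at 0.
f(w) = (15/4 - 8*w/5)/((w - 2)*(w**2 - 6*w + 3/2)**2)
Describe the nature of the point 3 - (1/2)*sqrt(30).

The point is a pole of order 2.

The denominator factor w**2 - 6*w + 3/2 vanishes at 3 - (1/2)*sqrt(30) and appears to the power 2; the numerator there equals -21/20 + (4/5)*sqrt(30), nonzero, and no other factor vanishes.
Hence a pole whose order is the multiplicity, 2.


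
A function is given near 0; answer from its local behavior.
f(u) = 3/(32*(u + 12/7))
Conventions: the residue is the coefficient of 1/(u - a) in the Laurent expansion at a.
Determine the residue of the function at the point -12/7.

The residue is 3/32.

At the order-1 pole -12/7 set g(u) = (u - (-12/7))*f(u) = 3/32.
Simple pole: residue = g(a) at a = -12/7, which is 3/32.


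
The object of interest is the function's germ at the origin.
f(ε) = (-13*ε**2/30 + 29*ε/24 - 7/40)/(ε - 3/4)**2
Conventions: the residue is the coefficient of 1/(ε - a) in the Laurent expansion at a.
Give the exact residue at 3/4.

The residue is 67/120.

At the order-2 pole 3/4 set g(ε) = (ε - (3/4))^2*f(ε) = -13*ε**2/30 + 29*ε/24 - 7/40.
Order-2 pole: residue = g'(a); g'(3/4) = 67/120, so the residue is 67/120.


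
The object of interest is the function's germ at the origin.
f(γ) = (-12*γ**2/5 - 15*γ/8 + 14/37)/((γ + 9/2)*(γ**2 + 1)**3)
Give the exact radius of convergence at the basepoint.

Denominator factor (γ + 9/2): pole of order 1 at -9/2, modulus 9/2.
Denominator factor (γ**2 + 1)^3: discriminant -4, complex-conjugate roots (1)*i and -(1)*i; poles of order 3, moduli 1 and 1.
The radius of convergence is the smallest modulus among the singular points: 1.

The radius of convergence is 1.


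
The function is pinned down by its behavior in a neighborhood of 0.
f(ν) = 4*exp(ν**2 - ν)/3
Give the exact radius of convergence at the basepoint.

The radius of convergence is infinite.

The factor exp(ν**2 - ν) is entire and contributes no finite singular point.
The polynomial part has no poles.
No finite singular points: the Taylor series at 0 converges everywhere.


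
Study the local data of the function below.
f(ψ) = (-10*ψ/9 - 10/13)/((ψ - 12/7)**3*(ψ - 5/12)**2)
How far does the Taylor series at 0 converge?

Denominator factor (ψ - 5/12)^2: pole of order 2 at 5/12, modulus 5/12.
Denominator factor (ψ - 12/7)^3: pole of order 3 at 12/7, modulus 12/7.
The radius of convergence is the smallest modulus among the singular points: 5/12.

The radius of convergence is 5/12.


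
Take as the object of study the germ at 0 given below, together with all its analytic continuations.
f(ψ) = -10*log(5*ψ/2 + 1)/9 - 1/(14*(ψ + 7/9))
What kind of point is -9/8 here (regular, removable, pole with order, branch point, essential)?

The point is a regular point.

Denominator factors: ψ + 7/9 = -25/72 at ψ = -9/8 — none vanishes.
Branch term log(1 - ψ/(-2/5)): argument at -9/8 is -29/16, nonzero, so -9/8 is not its branch point (a point on a principal cut is still regular for the continued germ).
So the germ continues analytically to -9/8.


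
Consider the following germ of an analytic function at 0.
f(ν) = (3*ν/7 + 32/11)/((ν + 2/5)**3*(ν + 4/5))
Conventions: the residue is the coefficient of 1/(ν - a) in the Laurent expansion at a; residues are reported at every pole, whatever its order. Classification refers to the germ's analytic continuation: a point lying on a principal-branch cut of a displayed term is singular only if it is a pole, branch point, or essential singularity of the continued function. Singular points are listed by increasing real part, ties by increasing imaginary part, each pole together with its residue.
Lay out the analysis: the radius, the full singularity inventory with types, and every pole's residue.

Denominator factor (ν + 4/5): pole of order 1 at -4/5, modulus 4/5.
Denominator factor (ν + 2/5)^3: pole of order 3 at -2/5, modulus 2/5.
The radius of convergence is the smallest modulus among the singular points: 2/5.
At the order-1 pole -4/5 set g(ν) = (ν - (-4/5))*f(ν) = (3*ν/7 + 32/11)/(ν + 2/5)**3.
Simple pole: residue = g(a) at a = -4/5, which is -6175/154.
At the order-3 pole -2/5 set g(ν) = (ν - (-2/5))^3*f(ν) = (3*ν/7 + 32/11)/(ν + 4/5).
Order-3 pole: residue = g''(a)/2; g''(-2/5) = 6175/77, so the residue is 6175/154.
List the singular points by increasing real part (a conjugate pair: the negative imaginary part first).

Radius of convergence at 0: 2/5.
At -4/5: a pole of order 1; residue -6175/154.
At -2/5: a pole of order 3; residue 6175/154.


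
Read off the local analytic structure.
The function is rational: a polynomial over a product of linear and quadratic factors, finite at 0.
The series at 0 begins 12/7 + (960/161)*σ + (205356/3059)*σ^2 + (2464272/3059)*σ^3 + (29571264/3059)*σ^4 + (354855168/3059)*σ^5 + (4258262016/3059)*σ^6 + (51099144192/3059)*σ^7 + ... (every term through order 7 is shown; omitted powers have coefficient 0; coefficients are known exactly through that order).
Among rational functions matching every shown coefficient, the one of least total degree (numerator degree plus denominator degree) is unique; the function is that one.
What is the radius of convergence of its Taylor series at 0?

The radius of convergence is 1/12.

No rational of total degree below 3 reproduces all 8 coefficients; solving the [2/1] Pade equations on them gives f(σ) = (7*σ**2/19 + 28*σ/23 - 1/7)/(σ - 1/12), whose expansion matches every shown term.
Denominator factor (σ - 1/12): pole of order 1 at 1/12, modulus 1/12.
The radius of convergence is the smallest modulus among the singular points: 1/12.


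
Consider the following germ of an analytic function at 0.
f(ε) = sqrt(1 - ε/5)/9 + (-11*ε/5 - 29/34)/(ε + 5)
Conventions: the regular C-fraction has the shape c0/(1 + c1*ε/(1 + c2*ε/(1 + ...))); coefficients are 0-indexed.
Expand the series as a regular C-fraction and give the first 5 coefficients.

The regular C-fraction coefficients are [-91/1530, -638/91, 8365377/1161160, 1470833/6278953560, -5171364187/79535052030].

Taylor coefficients (expand at 0): a_0 = -91/1530, a_1 = -319/765, a_2 = 2467/30600, a_3 = -997/61200, a_4 = 39659/12240000.
c0 = a_0 = -91/1530. Peel one level at a time: if S = 1 + c*ε/S' with S'(0) = 1, then c is the ε-coefficient of S and S' = c*ε/(S - 1).
S_1 = c0/f = 1 + (-638/91)*ε + (8365377/165620)*ε^2 + ...; c1 = -638/91.
S_2 = c1*ε/(S_1 - 1) = 1 + (8365377/1161160)*ε + (-274771/162817600)*ε^2 + ...; c2 = 8365377/1161160.
S_3 = c2*ε/(S_2 - 1) = 1 + (1470833/6278953560)*ε + (1475216743/96857484224400)*ε^2 + ...; c3 = 1470833/6278953560.
S_4 = c3*ε/(S_3 - 1) = 1 + (-5171364187/79535052030)*ε + ...; c4 = -5171364187/79535052030.


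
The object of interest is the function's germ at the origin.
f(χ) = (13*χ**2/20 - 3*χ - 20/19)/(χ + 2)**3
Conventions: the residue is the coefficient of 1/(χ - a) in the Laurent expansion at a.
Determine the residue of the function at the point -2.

At the order-3 pole -2 set g(χ) = (χ - (-2))^3*f(χ) = 13*χ**2/20 - 3*χ - 20/19.
Order-3 pole: residue = g''(a)/2; g''(-2) = 13/10, so the residue is 13/20.

The residue is 13/20.


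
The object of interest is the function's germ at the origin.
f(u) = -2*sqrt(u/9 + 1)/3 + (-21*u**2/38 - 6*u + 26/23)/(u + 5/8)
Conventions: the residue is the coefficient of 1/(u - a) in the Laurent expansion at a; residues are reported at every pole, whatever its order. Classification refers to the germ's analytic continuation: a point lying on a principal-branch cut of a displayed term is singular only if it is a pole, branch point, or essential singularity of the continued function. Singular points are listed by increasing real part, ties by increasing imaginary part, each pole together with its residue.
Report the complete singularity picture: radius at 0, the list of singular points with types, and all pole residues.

Radius of convergence at 0: 5/8.
At -9: an algebraic (square-root) branch point.
At -5/8: a pole of order 1; residue 260917/55936.

Denominator factor (u + 5/8): pole of order 1 at -5/8, modulus 5/8.
Branch term (-2/3)*sqrt(1 - u/(-9)): its argument vanishes at u = -9, a square-root branch point, modulus 9.
The radius of convergence is the smallest modulus among the singular points: 5/8.
The branch term is analytic at -5/8 and contributes nothing to the residue; only the rational part matters.
At the order-1 pole -5/8 set g(u) = (u - (-5/8))*(rational part) = -21*u**2/38 - 6*u + 26/23.
Simple pole: residue = g(a) at a = -5/8, which is 260917/55936.
List the singular points by increasing real part (a conjugate pair: the negative imaginary part first).


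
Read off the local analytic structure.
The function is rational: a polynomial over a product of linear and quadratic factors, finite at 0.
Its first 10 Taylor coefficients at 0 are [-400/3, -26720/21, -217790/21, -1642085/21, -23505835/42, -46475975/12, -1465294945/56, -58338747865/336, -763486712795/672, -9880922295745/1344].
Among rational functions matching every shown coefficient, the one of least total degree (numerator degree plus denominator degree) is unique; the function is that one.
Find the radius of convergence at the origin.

The radius of convergence is -1/2 + (3/10)*sqrt(5).


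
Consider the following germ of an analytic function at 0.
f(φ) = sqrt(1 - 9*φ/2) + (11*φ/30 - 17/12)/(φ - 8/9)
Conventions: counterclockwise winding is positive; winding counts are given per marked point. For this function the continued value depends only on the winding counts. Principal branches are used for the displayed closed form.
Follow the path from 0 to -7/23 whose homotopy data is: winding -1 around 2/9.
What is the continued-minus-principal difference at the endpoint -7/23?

Continued minus principal equals -(1/23)*sqrt(5014).

The rational part is single-valued and drops out of the difference; each branch term changes only by its own monodromy.
(1)*sqrt(1 - φ/(2/9)): winding -1 is odd, the square root flips sign, contributing -2*(1)*sqrt(1 - (-7/23)/(2/9)) = -2*(1)*sqrt(109/46) = -(1/23)*sqrt(5014).
Summing the contributions at φ = -7/23 gives -(1/23)*sqrt(5014).


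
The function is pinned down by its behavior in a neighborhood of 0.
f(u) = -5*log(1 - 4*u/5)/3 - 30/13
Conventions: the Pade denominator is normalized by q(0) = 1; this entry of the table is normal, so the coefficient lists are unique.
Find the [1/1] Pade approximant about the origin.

Taylor coefficients needed (expand at 0): a_0 = -30/13, a_1 = 4/3, a_2 = 8/15.
Write the denominator as Q(u) = 1 + q1*u. Requiring Q*f - P = O(u^3) with deg P <= 1 kills the coefficients of u^2..u^2 in Q*f:
  u^2: a_2 + q1*a_1 = 0, i.e. 8/15 + (4/3)*q1 = 0.
Solving this linear system: q1 = -2/5.
The numerator is Q*f truncated at degree 1: P0 = a_0 = -30/13; P1 = a_1 + q1*a_0 = 88/39.

The Pade approximant has numerator coefficients [-30/13, 88/39]; denominator coefficients [1, -2/5].


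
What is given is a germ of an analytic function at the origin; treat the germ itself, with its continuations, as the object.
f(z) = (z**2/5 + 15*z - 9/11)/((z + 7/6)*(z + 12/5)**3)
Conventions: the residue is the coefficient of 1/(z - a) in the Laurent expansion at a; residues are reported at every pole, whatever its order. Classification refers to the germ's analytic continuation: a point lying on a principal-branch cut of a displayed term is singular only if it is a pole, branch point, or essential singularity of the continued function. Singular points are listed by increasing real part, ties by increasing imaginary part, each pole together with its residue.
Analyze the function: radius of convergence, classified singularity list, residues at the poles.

Radius of convergence at 0: 7/6.
At -12/5: a pole of order 3; residue 5359650/557183.
At -7/6: a pole of order 1; residue -5359650/557183.

Denominator factor (z + 7/6): pole of order 1 at -7/6, modulus 7/6.
Denominator factor (z + 12/5)^3: pole of order 3 at -12/5, modulus 12/5.
The radius of convergence is the smallest modulus among the singular points: 7/6.
At the order-3 pole -12/5 set g(z) = (z - (-12/5))^3*f(z) = (z**2/5 + 15*z - 9/11)/(z + 7/6).
Order-3 pole: residue = g''(a)/2; g''(-12/5) = 10719300/557183, so the residue is 5359650/557183.
At the order-1 pole -7/6 set g(z) = (z - (-7/6))*f(z) = (z**2/5 + 15*z - 9/11)/(z + 12/5)**3.
Simple pole: residue = g(a) at a = -7/6, which is -5359650/557183.
List the singular points by increasing real part (a conjugate pair: the negative imaginary part first).


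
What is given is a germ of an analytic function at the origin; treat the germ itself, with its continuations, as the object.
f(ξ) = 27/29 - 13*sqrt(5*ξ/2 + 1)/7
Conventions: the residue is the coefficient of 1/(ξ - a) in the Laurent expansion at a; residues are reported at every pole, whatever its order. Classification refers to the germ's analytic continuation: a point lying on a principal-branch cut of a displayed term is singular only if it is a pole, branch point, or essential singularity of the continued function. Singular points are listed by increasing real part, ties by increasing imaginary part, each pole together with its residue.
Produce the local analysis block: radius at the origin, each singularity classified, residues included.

Branch term (-13/7)*sqrt(1 - ξ/(-2/5)): its argument vanishes at ξ = -2/5, a square-root branch point, modulus 2/5.
The radius of convergence is the smallest modulus among the singular points: 2/5.

Radius of convergence at 0: 2/5.
At -2/5: an algebraic (square-root) branch point.


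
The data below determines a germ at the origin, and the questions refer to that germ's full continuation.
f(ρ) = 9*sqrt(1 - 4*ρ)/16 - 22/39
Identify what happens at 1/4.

The point is an algebraic (square-root) branch point.

The term (9/16)*sqrt(1 - ρ/(1/4)) has argument 1 - 1/4/(1/4) = 0 at 1/4: a square-root (algebraic, two-sheeted) branch point; the remaining terms are analytic or single-valued there.


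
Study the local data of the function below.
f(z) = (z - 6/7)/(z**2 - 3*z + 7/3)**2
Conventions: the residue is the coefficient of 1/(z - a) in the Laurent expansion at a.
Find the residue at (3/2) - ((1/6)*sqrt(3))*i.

The factor z**2 - 3*z + 7/3 splits as (z - a)(z - a') with a = (3/2) - ((1/6)*sqrt(3))*i, a' = (3/2) + ((1/6)*sqrt(3))*i. At the order-2 pole a set g(z) = (z - a)^2*f(z) = [z - 6/7] / (z - a')^2.
Order-2 pole: residue = g'(a); g'((3/2) - ((1/6)*sqrt(3))*i) = ((27/7)*sqrt(3))*i, so the residue is ((27/7)*sqrt(3))*i.

The residue is ((27/7)*sqrt(3))*i.


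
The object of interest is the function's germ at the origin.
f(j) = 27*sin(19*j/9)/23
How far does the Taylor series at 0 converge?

The factor -sin(19*j/9) is entire and contributes no finite singular point.
The polynomial part has no poles.
No finite singular points: the Taylor series at 0 converges everywhere.

The radius of convergence is infinite.


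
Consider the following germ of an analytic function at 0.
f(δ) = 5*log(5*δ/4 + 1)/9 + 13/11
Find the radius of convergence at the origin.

The radius of convergence is 4/5.

Branch term (5/9)*log(1 - δ/(-4/5)): its argument vanishes at δ = -4/5, a logarithmic branch point, modulus 4/5.
The radius of convergence is the smallest modulus among the singular points: 4/5.


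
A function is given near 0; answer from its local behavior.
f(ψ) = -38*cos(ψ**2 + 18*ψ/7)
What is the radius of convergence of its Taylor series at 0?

The radius of convergence is infinite.

The factor cos(ψ**2 + 18*ψ/7) is entire and contributes no finite singular point.
The polynomial part has no poles.
No finite singular points: the Taylor series at 0 converges everywhere.


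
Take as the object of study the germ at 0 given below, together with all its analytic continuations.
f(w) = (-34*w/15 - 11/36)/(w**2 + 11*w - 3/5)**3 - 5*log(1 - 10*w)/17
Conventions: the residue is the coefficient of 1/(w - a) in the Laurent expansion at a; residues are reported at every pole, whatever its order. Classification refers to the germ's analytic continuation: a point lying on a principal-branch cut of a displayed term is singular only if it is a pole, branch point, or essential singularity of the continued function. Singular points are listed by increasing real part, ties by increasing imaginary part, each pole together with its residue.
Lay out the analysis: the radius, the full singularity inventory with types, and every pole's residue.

Denominator factor (w**2 + 11*w - 3/5)^3: discriminant 617/5, real irrational roots -11/2 + (1/10)*sqrt(3085) and -11/2 - (1/10)*sqrt(3085); poles of order 3, moduli -11/2 + (1/10)*sqrt(3085) and 11/2 + (1/10)*sqrt(3085).
Branch term (-5/17)*log(1 - w/(1/10)): its argument vanishes at w = 1/10, a logarithmic branch point, modulus 1/10.
The radius of convergence is the smallest modulus among the singular points: -11/2 + (1/10)*sqrt(3085).
The branch term is analytic at -11/2 - (1/10)*sqrt(3085) and contributes nothing to the residue; only the rational part matters.
The factor w**2 + 11*w - 3/5 splits as (w - a)(w - a') with a = -11/2 - (1/10)*sqrt(3085), a' = -11/2 + (1/10)*sqrt(3085). At the order-3 pole a set g(w) = (w - a)^3*(rational part) = [-34*w/15 - 11/36] / (w - a')^3.
Order-3 pole: residue = g''(a)/2; g''(-11/2 - (1/10)*sqrt(3085)) = -(10945/704655339)*sqrt(3085), so the residue is -(10945/1409310678)*sqrt(3085).
The branch term is analytic at -11/2 + (1/10)*sqrt(3085) and contributes nothing to the residue; only the rational part matters.
The factor w**2 + 11*w - 3/5 splits as (w - a)(w - a') with a = -11/2 + (1/10)*sqrt(3085), a' = -11/2 - (1/10)*sqrt(3085). At the order-3 pole a set g(w) = (w - a)^3*(rational part) = [-34*w/15 - 11/36] / (w - a')^3.
Order-3 pole: residue = g''(a)/2; g''(-11/2 + (1/10)*sqrt(3085)) = (10945/704655339)*sqrt(3085), so the residue is (10945/1409310678)*sqrt(3085).
List the singular points by increasing real part (a conjugate pair: the negative imaginary part first).

Radius of convergence at 0: -11/2 + (1/10)*sqrt(3085).
At -11/2 - (1/10)*sqrt(3085): a pole of order 3; residue -(10945/1409310678)*sqrt(3085).
At -11/2 + (1/10)*sqrt(3085): a pole of order 3; residue (10945/1409310678)*sqrt(3085).
At 1/10: a logarithmic branch point.


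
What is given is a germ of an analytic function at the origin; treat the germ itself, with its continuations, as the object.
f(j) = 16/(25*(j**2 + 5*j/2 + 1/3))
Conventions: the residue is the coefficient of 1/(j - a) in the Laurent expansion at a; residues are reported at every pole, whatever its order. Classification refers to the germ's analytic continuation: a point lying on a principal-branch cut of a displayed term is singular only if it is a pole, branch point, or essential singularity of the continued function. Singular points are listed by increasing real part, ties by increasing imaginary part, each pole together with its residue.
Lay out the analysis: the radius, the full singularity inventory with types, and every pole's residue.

Denominator factor (j**2 + 5*j/2 + 1/3): discriminant 59/12, real irrational roots -5/4 + (1/12)*sqrt(177) and -5/4 - (1/12)*sqrt(177); poles of order 1, moduli 5/4 - (1/12)*sqrt(177) and 5/4 + (1/12)*sqrt(177).
The radius of convergence is the smallest modulus among the singular points: 5/4 - (1/12)*sqrt(177).
The factor j**2 + 5*j/2 + 1/3 splits as (j - a)(j - a') with a = -5/4 - (1/12)*sqrt(177), a' = -5/4 + (1/12)*sqrt(177). At the order-1 pole a set g(j) = (j - a)*f(j) = [16/25] / (j - a').
Simple pole: residue = g(a) at a = -5/4 - (1/12)*sqrt(177), which is -(32/1475)*sqrt(177).
The factor j**2 + 5*j/2 + 1/3 splits as (j - a)(j - a') with a = -5/4 + (1/12)*sqrt(177), a' = -5/4 - (1/12)*sqrt(177). At the order-1 pole a set g(j) = (j - a)*f(j) = [16/25] / (j - a').
Simple pole: residue = g(a) at a = -5/4 + (1/12)*sqrt(177), which is (32/1475)*sqrt(177).
List the singular points by increasing real part (a conjugate pair: the negative imaginary part first).

Radius of convergence at 0: 5/4 - (1/12)*sqrt(177).
At -5/4 - (1/12)*sqrt(177): a pole of order 1; residue -(32/1475)*sqrt(177).
At -5/4 + (1/12)*sqrt(177): a pole of order 1; residue (32/1475)*sqrt(177).


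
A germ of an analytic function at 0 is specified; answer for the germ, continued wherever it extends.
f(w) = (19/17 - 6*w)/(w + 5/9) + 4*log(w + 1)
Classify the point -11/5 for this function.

The point is a regular point.

Denominator factors: w + 5/9 = -74/45 at w = -11/5 — none vanishes.
Branch term log(1 - w/(-1)): argument at -11/5 is -6/5, nonzero, so -11/5 is not its branch point (a point on a principal cut is still regular for the continued germ).
So the germ continues analytically to -11/5.


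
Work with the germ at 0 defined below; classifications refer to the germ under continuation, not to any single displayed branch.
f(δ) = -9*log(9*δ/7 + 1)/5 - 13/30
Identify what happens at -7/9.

The term (-9/5)*log(1 - δ/(-7/9)) has argument 1 - -7/9/(-7/9) = 0 at -7/9: a logarithmic (infinitely-sheeted) branch point; the remaining terms are analytic or single-valued there.

The point is a logarithmic branch point.


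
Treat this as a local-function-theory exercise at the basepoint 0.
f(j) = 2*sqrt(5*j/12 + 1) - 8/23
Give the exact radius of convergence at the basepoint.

The radius of convergence is 12/5.

Branch term (2)*sqrt(1 - j/(-12/5)): its argument vanishes at j = -12/5, a square-root branch point, modulus 12/5.
The radius of convergence is the smallest modulus among the singular points: 12/5.


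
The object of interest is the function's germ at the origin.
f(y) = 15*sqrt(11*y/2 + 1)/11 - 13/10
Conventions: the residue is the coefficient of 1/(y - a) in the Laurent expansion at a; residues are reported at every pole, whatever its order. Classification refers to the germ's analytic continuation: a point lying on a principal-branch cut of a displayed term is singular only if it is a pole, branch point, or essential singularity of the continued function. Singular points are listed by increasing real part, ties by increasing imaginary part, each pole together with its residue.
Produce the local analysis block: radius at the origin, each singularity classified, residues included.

Radius of convergence at 0: 2/11.
At -2/11: an algebraic (square-root) branch point.

Branch term (15/11)*sqrt(1 - y/(-2/11)): its argument vanishes at y = -2/11, a square-root branch point, modulus 2/11.
The radius of convergence is the smallest modulus among the singular points: 2/11.


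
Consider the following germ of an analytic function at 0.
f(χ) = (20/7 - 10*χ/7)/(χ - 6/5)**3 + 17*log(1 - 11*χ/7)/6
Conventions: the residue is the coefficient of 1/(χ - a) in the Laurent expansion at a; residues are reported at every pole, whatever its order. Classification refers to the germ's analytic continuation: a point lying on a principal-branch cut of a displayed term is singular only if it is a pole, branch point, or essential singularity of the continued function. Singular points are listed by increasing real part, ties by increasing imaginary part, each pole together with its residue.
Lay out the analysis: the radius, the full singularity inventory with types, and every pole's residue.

Radius of convergence at 0: 7/11.
At 7/11: a logarithmic branch point.
At 6/5: a pole of order 3; residue 0.

Denominator factor (χ - 6/5)^3: pole of order 3 at 6/5, modulus 6/5.
Branch term (17/6)*log(1 - χ/(7/11)): its argument vanishes at χ = 7/11, a logarithmic branch point, modulus 7/11.
The radius of convergence is the smallest modulus among the singular points: 7/11.
The branch term is analytic at 6/5 and contributes nothing to the residue; only the rational part matters.
At the order-3 pole 6/5 set g(χ) = (χ - (6/5))^3*(rational part) = 20/7 - 10*χ/7.
Order-3 pole: residue = g''(a)/2; g''(6/5) = 0, so the residue is 0.
List the singular points by increasing real part (a conjugate pair: the negative imaginary part first).


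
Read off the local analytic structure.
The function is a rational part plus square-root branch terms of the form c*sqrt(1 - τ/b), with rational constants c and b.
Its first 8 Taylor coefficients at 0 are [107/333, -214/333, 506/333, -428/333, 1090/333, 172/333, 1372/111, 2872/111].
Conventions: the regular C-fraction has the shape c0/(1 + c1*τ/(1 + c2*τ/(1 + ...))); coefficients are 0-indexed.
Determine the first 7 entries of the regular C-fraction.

The regular C-fraction coefficients are [107/333, 2, 39/107, -41111/4173, 11841665/1603329, 2364885003/13157369995, -308795533193/181373021995].

Taylor coefficients (read off): a_0 = 107/333, a_1 = -214/333, a_2 = 506/333, a_3 = -428/333, a_4 = 1090/333, a_5 = 172/333, a_6 = 1372/111.
c0 = a_0 = 107/333. Peel one level at a time: if S = 1 + c*τ/S' with S'(0) = 1, then c is the τ-coefficient of S and S' = c*τ/(S - 1).
S_1 = c0/f = 1 + (2)*τ + (-78/107)*τ^2 + ...; c1 = 2.
S_2 = c1*τ/(S_1 - 1) = 1 + (39/107)*τ + (41111/11449)*τ^2 + ...; c2 = 39/107.
S_3 = c2*τ/(S_2 - 1) = 1 + (-41111/4173)*τ + (11841665/162747)*τ^2 + ...; c3 = -41111/4173.
S_4 = c3*τ/(S_3 - 1) = 1 + (11841665/1603329)*τ + (-2243608849/1690114321)*τ^2 + ...; c4 = 11841665/1603329.
S_5 = c4*τ/(S_4 - 1) = 1 + (2364885003/13157369995)*τ + (31344500499/102428802025)*τ^2 + ...; c5 = 2364885003/13157369995.
S_6 = c5*τ/(S_5 - 1) = 1 + (-308795533193/181373021995)*τ + ...; c6 = -308795533193/181373021995.


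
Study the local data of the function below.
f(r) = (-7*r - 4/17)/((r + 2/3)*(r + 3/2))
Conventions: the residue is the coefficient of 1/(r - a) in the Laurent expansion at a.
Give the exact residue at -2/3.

The residue is 452/85.

At the order-1 pole -2/3 set g(r) = (r - (-2/3))*f(r) = (-7*r - 4/17)/(r + 3/2).
Simple pole: residue = g(a) at a = -2/3, which is 452/85.


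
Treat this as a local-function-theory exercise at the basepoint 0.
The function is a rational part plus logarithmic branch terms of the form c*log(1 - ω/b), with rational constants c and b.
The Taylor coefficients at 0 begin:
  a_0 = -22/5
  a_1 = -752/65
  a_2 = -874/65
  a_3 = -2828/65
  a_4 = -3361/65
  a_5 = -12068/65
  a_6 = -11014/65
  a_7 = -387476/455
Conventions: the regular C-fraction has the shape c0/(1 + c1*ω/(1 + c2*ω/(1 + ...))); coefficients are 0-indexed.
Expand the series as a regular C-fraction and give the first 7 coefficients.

Taylor coefficients (read off): a_0 = -22/5, a_1 = -752/65, a_2 = -874/65, a_3 = -2828/65, a_4 = -3361/65, a_5 = -12068/65, a_6 = -11014/65.
c0 = a_0 = -22/5. Peel one level at a time: if S = 1 + c*ω/S' with S'(0) = 1, then c is the ω-coefficient of S and S' = c*ω/(S - 1).
S_1 = c0/f = 1 + (-376/143)*ω + (78885/20449)*ω^2 + ...; c1 = -376/143.
S_2 = c1*ω/(S_1 - 1) = 1 + (78885/53768)*ω + (-340695/141376)*ω^2 + ...; c2 = 78885/53768.
S_3 = c2*ω/(S_2 - 1) = 1 + (1082653/659128)*ω + (5262257/6146018)*ω^2 + ...; c3 = 1082653/659128.
S_4 = c3*ω/(S_3 - 1) = 1 + (-6918212/13271963)*ω + (-226134672/286600205)*ω^2 + ...; c4 = -6918212/13271963.
S_5 = c4*ω/(S_4 - 1) = 1 + (-2108585532/1393026145)*ω + (299793591603/67708320050)*ω^2 + ...; c5 = -2108585532/1393026145.
S_6 = c5*ω/(S_5 - 1) = 1 + (431591040507/147544854520)*ω + ...; c6 = 431591040507/147544854520.

The regular C-fraction coefficients are [-22/5, -376/143, 78885/53768, 1082653/659128, -6918212/13271963, -2108585532/1393026145, 431591040507/147544854520].
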